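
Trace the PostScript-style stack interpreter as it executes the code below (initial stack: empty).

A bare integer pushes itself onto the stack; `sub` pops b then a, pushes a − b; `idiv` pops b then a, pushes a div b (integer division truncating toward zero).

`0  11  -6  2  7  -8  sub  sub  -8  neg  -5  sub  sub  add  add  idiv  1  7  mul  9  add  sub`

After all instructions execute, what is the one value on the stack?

0    : 0
11   : 0 11
-6   : 0 11 -6
2    : 0 11 -6 2
7    : 0 11 -6 2 7
-8   : 0 11 -6 2 7 -8
sub  : 0 11 -6 2 15
sub  : 0 11 -6 -13
-8   : 0 11 -6 -13 -8
neg  : 0 11 -6 -13 8
-5   : 0 11 -6 -13 8 -5
sub  : 0 11 -6 -13 13
sub  : 0 11 -6 -26
add  : 0 11 -32
add  : 0 -21
idiv : 0
1    : 0 1
7    : 0 1 7
mul  : 0 7
9    : 0 7 9
add  : 0 16
sub  : -16

-16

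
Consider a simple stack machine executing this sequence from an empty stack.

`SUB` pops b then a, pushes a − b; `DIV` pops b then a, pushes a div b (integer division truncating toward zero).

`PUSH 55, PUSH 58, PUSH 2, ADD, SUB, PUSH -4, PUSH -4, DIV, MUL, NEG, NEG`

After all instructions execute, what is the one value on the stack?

-5

PUSH 55 → [55]
PUSH 58 → [55, 58]
PUSH 2  → [55, 58, 2]
ADD     → [55, 60]
SUB     → [-5]
PUSH -4 → [-5, -4]
PUSH -4 → [-5, -4, -4]
DIV     → [-5, 1]
MUL     → [-5]
NEG     → [5]
NEG     → [-5]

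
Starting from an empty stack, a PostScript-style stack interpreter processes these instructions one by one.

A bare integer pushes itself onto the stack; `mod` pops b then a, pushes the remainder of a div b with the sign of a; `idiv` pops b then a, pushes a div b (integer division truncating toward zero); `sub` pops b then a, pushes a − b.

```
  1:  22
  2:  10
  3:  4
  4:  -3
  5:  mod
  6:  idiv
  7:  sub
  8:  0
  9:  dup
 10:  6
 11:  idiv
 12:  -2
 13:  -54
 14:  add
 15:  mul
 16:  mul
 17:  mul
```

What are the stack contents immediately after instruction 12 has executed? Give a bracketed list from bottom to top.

22    22
10    22 10
4     22 10 4
-3    22 10 4 -3
mod   22 10 1
idiv  22 10
sub   12
0     12 0
dup   12 0 0
6     12 0 0 6
idiv  12 0 0
-2    12 0 0 -2

[12, 0, 0, -2]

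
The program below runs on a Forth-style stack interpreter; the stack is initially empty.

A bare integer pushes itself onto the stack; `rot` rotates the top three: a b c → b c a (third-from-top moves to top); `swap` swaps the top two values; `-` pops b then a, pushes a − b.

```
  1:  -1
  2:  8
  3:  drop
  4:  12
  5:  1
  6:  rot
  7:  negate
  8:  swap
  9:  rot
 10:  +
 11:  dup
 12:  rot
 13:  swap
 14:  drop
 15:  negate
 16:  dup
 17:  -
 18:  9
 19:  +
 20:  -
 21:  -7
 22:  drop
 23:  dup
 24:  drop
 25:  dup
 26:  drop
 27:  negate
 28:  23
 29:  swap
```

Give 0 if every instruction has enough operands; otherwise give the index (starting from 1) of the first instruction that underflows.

0

-1     -> [-1]
8      -> [-1, 8]
drop   -> [-1]
12     -> [-1, 12]
1      -> [-1, 12, 1]
rot    -> [12, 1, -1]
negate -> [12, 1, 1]
swap   -> [12, 1, 1]
rot    -> [1, 1, 12]
+      -> [1, 13]
dup    -> [1, 13, 13]
rot    -> [13, 13, 1]
swap   -> [13, 1, 13]
drop   -> [13, 1]
negate -> [13, -1]
dup    -> [13, -1, -1]
-      -> [13, 0]
9      -> [13, 0, 9]
+      -> [13, 9]
-      -> [4]
-7     -> [4, -7]
drop   -> [4]
dup    -> [4, 4]
drop   -> [4]
dup    -> [4, 4]
drop   -> [4]
negate -> [-4]
23     -> [-4, 23]
swap   -> [23, -4]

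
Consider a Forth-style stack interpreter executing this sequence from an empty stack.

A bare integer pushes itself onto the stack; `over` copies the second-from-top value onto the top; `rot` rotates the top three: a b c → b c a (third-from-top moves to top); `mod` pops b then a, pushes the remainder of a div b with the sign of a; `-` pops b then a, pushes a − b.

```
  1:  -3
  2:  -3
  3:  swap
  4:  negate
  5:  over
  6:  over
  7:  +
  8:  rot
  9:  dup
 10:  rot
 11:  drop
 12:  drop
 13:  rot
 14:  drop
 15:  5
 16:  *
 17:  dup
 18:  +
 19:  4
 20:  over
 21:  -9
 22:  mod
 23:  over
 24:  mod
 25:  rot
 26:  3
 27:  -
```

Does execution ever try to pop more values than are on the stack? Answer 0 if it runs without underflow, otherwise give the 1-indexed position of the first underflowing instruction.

-3     : [-3]
-3     : [-3, -3]
swap   : [-3, -3]
negate : [-3, 3]
over   : [-3, 3, -3]
over   : [-3, 3, -3, 3]
+      : [-3, 3, 0]
rot    : [3, 0, -3]
dup    : [3, 0, -3, -3]
rot    : [3, -3, -3, 0]
drop   : [3, -3, -3]
drop   : [3, -3]
rot  — needs 3 operands, stack has 2 → underflow

13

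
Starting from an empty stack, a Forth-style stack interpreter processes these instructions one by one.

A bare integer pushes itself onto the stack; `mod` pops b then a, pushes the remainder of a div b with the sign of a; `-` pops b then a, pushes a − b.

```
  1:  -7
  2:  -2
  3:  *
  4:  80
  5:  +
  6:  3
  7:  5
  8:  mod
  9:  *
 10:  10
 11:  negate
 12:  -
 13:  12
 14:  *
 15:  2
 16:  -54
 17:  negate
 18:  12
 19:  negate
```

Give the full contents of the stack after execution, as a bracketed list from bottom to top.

[3504, 2, 54, -12]

-7     → -7
-2     → -7 -2
*      → 14
80     → 14 80
+      → 94
3      → 94 3
5      → 94 3 5
mod    → 94 3
*      → 282
10     → 282 10
negate → 282 -10
-      → 292
12     → 292 12
*      → 3504
2      → 3504 2
-54    → 3504 2 -54
negate → 3504 2 54
12     → 3504 2 54 12
negate → 3504 2 54 -12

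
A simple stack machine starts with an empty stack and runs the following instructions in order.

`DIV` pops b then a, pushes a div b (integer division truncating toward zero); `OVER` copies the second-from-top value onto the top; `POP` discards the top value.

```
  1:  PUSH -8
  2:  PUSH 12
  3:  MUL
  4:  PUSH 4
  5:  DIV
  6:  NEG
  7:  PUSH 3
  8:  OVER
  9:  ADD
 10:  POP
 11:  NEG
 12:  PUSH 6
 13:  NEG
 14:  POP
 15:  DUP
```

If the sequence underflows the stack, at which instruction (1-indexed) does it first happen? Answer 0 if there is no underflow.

PUSH -8  [-8]
PUSH 12  [-8, 12]
MUL      [-96]
PUSH 4   [-96, 4]
DIV      [-24]
NEG      [24]
PUSH 3   [24, 3]
OVER     [24, 3, 24]
ADD      [24, 27]
POP      [24]
NEG      [-24]
PUSH 6   [-24, 6]
NEG      [-24, -6]
POP      [-24]
DUP      [-24, -24]

0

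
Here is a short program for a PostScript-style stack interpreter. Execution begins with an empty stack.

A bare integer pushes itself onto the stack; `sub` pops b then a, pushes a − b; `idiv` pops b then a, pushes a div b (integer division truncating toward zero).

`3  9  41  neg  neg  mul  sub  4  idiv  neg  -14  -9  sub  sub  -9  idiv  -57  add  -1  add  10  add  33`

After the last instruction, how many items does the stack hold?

3    → [3]
9    → [3, 9]
41   → [3, 9, 41]
neg  → [3, 9, -41]
neg  → [3, 9, 41]
mul  → [3, 369]
sub  → [-366]
4    → [-366, 4]
idiv → [-91]
neg  → [91]
-14  → [91, -14]
-9   → [91, -14, -9]
sub  → [91, -5]
sub  → [96]
-9   → [96, -9]
idiv → [-10]
-57  → [-10, -57]
add  → [-67]
-1   → [-67, -1]
add  → [-68]
10   → [-68, 10]
add  → [-58]
33   → [-58, 33]

2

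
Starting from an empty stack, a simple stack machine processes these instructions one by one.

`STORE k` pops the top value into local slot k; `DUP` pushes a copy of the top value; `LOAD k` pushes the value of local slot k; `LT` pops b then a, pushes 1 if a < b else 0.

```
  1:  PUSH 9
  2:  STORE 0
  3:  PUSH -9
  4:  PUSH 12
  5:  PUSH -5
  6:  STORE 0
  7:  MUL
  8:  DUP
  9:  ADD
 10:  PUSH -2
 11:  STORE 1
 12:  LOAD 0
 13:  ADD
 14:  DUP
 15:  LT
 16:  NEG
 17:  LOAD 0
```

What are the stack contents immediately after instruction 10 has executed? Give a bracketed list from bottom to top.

PUSH 9  → [9]
STORE 0 → []
PUSH -9 → [-9]
PUSH 12 → [-9, 12]
PUSH -5 → [-9, 12, -5]
STORE 0 → [-9, 12]
MUL     → [-108]
DUP     → [-108, -108]
ADD     → [-216]
PUSH -2 → [-216, -2]

[-216, -2]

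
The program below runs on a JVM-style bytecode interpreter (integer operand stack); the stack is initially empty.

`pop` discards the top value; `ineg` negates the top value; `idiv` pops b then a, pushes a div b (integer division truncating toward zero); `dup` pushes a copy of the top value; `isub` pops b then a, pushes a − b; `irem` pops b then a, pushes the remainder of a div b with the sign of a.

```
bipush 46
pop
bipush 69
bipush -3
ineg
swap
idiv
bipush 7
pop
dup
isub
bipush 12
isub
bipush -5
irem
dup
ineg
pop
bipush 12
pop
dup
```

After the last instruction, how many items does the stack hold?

2

bipush 46  [46]
pop        []
bipush 69  [69]
bipush -3  [69, -3]
ineg       [69, 3]
swap       [3, 69]
idiv       [0]
bipush 7   [0, 7]
pop        [0]
dup        [0, 0]
isub       [0]
bipush 12  [0, 12]
isub       [-12]
bipush -5  [-12, -5]
irem       [-2]
dup        [-2, -2]
ineg       [-2, 2]
pop        [-2]
bipush 12  [-2, 12]
pop        [-2]
dup        [-2, -2]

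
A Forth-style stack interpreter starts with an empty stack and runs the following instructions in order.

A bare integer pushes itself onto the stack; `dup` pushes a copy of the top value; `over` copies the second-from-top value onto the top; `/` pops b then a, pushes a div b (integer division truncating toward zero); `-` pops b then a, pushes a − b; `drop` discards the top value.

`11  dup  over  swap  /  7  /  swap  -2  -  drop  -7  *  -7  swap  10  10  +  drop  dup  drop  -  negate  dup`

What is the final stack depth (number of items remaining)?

2

11      11
dup     11 11
over    11 11 11
swap    11 11 11
/       11 1
7       11 1 7
/       11 0
swap    0 11
-2      0 11 -2
-       0 13
drop    0
-7      0 -7
*       0
-7      0 -7
swap    -7 0
10      -7 0 10
10      -7 0 10 10
+       -7 0 20
drop    -7 0
dup     -7 0 0
drop    -7 0
-       -7
negate  7
dup     7 7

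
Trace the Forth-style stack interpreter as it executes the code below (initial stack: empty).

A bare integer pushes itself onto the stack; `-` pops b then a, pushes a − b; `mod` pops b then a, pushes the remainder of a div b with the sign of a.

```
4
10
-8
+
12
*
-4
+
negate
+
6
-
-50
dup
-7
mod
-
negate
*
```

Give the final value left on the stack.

-1078

4       4
10      4 10
-8      4 10 -8
+       4 2
12      4 2 12
*       4 24
-4      4 24 -4
+       4 20
negate  4 -20
+       -16
6       -16 6
-       -22
-50     -22 -50
dup     -22 -50 -50
-7      -22 -50 -50 -7
mod     -22 -50 -1
-       -22 -49
negate  -22 49
*       -1078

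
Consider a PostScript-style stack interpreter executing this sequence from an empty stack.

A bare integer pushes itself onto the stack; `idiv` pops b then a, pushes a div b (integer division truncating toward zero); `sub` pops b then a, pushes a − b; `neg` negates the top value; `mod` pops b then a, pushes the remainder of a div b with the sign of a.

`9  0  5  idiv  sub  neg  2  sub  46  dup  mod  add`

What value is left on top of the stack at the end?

-11

9    : [9]
0    : [9, 0]
5    : [9, 0, 5]
idiv : [9, 0]
sub  : [9]
neg  : [-9]
2    : [-9, 2]
sub  : [-11]
46   : [-11, 46]
dup  : [-11, 46, 46]
mod  : [-11, 0]
add  : [-11]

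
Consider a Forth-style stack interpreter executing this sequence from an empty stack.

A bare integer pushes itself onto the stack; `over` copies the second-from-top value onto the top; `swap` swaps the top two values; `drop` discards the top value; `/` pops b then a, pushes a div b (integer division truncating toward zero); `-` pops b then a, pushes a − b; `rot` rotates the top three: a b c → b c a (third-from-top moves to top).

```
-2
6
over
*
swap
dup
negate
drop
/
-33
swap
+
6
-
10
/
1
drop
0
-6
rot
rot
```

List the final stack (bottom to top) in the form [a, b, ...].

-2     : -2
6      : -2 6
over   : -2 6 -2
*      : -2 -12
swap   : -12 -2
dup    : -12 -2 -2
negate : -12 -2 2
drop   : -12 -2
/      : 6
-33    : 6 -33
swap   : -33 6
+      : -27
6      : -27 6
-      : -33
10     : -33 10
/      : -3
1      : -3 1
drop   : -3
0      : -3 0
-6     : -3 0 -6
rot    : 0 -6 -3
rot    : -6 -3 0

[-6, -3, 0]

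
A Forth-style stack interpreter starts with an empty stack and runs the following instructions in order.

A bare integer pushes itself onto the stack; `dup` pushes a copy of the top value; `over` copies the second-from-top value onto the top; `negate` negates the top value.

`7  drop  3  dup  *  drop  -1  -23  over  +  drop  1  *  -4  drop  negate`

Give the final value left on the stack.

7      -> 7
drop   -> (empty)
3      -> 3
dup    -> 3 3
*      -> 9
drop   -> (empty)
-1     -> -1
-23    -> -1 -23
over   -> -1 -23 -1
+      -> -1 -24
drop   -> -1
1      -> -1 1
*      -> -1
-4     -> -1 -4
drop   -> -1
negate -> 1

1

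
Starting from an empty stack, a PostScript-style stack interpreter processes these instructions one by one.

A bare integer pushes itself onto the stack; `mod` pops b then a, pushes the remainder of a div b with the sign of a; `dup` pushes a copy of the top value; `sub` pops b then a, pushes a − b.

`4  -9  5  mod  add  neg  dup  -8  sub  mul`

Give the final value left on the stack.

0

4   → 4
-9  → 4 -9
5   → 4 -9 5
mod → 4 -4
add → 0
neg → 0
dup → 0 0
-8  → 0 0 -8
sub → 0 8
mul → 0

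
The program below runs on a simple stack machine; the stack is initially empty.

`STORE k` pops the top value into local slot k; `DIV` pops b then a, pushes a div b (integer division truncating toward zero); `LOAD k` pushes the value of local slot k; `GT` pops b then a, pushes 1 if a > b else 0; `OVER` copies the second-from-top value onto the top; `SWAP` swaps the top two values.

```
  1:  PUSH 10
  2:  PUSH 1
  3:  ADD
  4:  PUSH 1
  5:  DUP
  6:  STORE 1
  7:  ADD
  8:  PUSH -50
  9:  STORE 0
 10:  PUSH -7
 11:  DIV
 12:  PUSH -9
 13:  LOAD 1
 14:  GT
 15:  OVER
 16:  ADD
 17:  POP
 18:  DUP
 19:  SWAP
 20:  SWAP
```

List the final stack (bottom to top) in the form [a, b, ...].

[-1, -1]

PUSH 10   10
PUSH 1    10 1
ADD       11
PUSH 1    11 1
DUP       11 1 1
STORE 1   11 1
ADD       12
PUSH -50  12 -50
STORE 0   12
PUSH -7   12 -7
DIV       -1
PUSH -9   -1 -9
LOAD 1    -1 -9 1
GT        -1 0
OVER      -1 0 -1
ADD       -1 -1
POP       -1
DUP       -1 -1
SWAP      -1 -1
SWAP      -1 -1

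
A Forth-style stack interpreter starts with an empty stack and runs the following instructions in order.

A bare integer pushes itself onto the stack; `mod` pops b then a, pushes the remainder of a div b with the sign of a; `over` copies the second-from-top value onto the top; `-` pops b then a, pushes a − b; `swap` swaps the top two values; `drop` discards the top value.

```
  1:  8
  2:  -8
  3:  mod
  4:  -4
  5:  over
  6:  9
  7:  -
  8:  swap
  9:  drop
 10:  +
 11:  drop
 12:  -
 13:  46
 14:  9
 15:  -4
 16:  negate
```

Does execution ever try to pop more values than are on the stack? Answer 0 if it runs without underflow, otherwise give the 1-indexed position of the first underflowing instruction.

12

8    → 8
-8   → 8 -8
mod  → 0
-4   → 0 -4
over → 0 -4 0
9    → 0 -4 0 9
-    → 0 -4 -9
swap → 0 -9 -4
drop → 0 -9
+    → -9
drop → (empty)
-  — needs 2 operands, stack has 0 → underflow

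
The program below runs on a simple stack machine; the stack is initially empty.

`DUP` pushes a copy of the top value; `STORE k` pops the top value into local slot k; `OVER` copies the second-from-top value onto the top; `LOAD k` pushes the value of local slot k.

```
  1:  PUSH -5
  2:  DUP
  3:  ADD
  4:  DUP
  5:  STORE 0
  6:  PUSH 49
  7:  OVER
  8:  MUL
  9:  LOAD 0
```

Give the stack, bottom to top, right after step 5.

[-10]

PUSH -5 -> -5
DUP     -> -5 -5
ADD     -> -10
DUP     -> -10 -10
STORE 0 -> -10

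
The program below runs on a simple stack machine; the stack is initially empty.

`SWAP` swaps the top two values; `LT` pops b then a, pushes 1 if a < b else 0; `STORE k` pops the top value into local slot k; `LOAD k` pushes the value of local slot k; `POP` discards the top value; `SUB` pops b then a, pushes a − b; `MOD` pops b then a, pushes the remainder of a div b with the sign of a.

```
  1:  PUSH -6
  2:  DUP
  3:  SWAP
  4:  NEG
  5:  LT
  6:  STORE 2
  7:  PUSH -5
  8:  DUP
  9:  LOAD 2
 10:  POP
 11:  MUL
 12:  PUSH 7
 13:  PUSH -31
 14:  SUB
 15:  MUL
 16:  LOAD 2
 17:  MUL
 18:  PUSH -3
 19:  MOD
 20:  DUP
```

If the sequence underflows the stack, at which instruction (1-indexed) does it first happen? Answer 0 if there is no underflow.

PUSH -6   [-6]
DUP       [-6, -6]
SWAP      [-6, -6]
NEG       [-6, 6]
LT        [1]
STORE 2   []
PUSH -5   [-5]
DUP       [-5, -5]
LOAD 2    [-5, -5, 1]
POP       [-5, -5]
MUL       [25]
PUSH 7    [25, 7]
PUSH -31  [25, 7, -31]
SUB       [25, 38]
MUL       [950]
LOAD 2    [950, 1]
MUL       [950]
PUSH -3   [950, -3]
MOD       [2]
DUP       [2, 2]

0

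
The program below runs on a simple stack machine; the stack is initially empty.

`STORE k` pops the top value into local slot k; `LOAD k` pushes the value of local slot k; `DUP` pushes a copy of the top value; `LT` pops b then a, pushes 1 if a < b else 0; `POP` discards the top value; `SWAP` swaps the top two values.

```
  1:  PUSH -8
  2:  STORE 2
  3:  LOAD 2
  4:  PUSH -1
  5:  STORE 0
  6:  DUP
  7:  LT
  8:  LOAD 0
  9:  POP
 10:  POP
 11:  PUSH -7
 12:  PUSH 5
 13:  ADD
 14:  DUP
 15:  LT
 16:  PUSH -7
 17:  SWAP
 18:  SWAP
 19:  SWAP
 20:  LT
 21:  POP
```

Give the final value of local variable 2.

PUSH -8 → -8
STORE 2 → (empty)
LOAD 2  → -8
PUSH -1 → -8 -1
STORE 0 → -8
DUP     → -8 -8
LT      → 0
LOAD 0  → 0 -1
POP     → 0
POP     → (empty)
PUSH -7 → -7
PUSH 5  → -7 5
ADD     → -2
DUP     → -2 -2
LT      → 0
PUSH -7 → 0 -7
SWAP    → -7 0
SWAP    → 0 -7
SWAP    → -7 0
LT      → 1
POP     → (empty)

-8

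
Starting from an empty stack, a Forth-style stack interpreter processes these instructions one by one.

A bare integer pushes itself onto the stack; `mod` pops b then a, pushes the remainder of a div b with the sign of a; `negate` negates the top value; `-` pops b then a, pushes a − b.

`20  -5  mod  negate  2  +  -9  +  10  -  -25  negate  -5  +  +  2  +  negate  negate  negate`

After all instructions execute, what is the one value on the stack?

20     : [20]
-5     : [20, -5]
mod    : [0]
negate : [0]
2      : [0, 2]
+      : [2]
-9     : [2, -9]
+      : [-7]
10     : [-7, 10]
-      : [-17]
-25    : [-17, -25]
negate : [-17, 25]
-5     : [-17, 25, -5]
+      : [-17, 20]
+      : [3]
2      : [3, 2]
+      : [5]
negate : [-5]
negate : [5]
negate : [-5]

-5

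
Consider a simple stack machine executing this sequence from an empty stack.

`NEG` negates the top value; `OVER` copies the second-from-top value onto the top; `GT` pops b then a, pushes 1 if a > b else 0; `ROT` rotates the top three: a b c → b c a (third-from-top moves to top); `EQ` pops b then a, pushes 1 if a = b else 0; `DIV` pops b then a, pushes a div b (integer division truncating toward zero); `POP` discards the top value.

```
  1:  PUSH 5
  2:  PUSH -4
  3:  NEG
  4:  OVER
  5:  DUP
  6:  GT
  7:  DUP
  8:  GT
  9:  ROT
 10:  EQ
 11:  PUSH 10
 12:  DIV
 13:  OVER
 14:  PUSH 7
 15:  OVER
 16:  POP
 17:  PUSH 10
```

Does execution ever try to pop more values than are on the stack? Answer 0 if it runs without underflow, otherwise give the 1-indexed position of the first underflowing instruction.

PUSH 5  : 5
PUSH -4 : 5 -4
NEG     : 5 4
OVER    : 5 4 5
DUP     : 5 4 5 5
GT      : 5 4 0
DUP     : 5 4 0 0
GT      : 5 4 0
ROT     : 4 0 5
EQ      : 4 0
PUSH 10 : 4 0 10
DIV     : 4 0
OVER    : 4 0 4
PUSH 7  : 4 0 4 7
OVER    : 4 0 4 7 4
POP     : 4 0 4 7
PUSH 10 : 4 0 4 7 10

0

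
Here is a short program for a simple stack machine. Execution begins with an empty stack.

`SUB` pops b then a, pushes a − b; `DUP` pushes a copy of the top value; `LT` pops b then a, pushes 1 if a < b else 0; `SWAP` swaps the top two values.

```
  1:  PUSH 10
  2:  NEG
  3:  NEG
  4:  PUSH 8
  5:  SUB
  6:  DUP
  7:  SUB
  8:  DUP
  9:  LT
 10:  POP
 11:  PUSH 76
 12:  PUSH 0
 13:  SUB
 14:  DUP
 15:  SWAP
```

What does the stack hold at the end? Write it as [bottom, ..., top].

[76, 76]

PUSH 10 : [10]
NEG     : [-10]
NEG     : [10]
PUSH 8  : [10, 8]
SUB     : [2]
DUP     : [2, 2]
SUB     : [0]
DUP     : [0, 0]
LT      : [0]
POP     : []
PUSH 76 : [76]
PUSH 0  : [76, 0]
SUB     : [76]
DUP     : [76, 76]
SWAP    : [76, 76]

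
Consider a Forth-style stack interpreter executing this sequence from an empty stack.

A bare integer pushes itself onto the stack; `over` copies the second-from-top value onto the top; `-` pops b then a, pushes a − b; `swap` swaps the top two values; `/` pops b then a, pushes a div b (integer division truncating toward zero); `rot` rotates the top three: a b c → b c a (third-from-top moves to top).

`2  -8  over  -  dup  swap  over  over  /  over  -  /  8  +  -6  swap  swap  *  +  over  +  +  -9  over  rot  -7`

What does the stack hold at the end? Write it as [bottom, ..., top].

[-9, -54, -54, -7]

2    : 2
-8   : 2 -8
over : 2 -8 2
-    : 2 -10
dup  : 2 -10 -10
swap : 2 -10 -10
over : 2 -10 -10 -10
over : 2 -10 -10 -10 -10
/    : 2 -10 -10 1
over : 2 -10 -10 1 -10
-    : 2 -10 -10 11
/    : 2 -10 0
8    : 2 -10 0 8
+    : 2 -10 8
-6   : 2 -10 8 -6
swap : 2 -10 -6 8
swap : 2 -10 8 -6
*    : 2 -10 -48
+    : 2 -58
over : 2 -58 2
+    : 2 -56
+    : -54
-9   : -54 -9
over : -54 -9 -54
rot  : -9 -54 -54
-7   : -9 -54 -54 -7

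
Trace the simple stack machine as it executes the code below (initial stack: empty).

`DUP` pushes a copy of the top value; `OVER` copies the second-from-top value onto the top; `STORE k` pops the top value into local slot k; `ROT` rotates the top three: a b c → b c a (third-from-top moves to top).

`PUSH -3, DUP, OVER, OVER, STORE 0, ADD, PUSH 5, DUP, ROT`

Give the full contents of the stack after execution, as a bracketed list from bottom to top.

PUSH -3  [-3]
DUP      [-3, -3]
OVER     [-3, -3, -3]
OVER     [-3, -3, -3, -3]
STORE 0  [-3, -3, -3]
ADD      [-3, -6]
PUSH 5   [-3, -6, 5]
DUP      [-3, -6, 5, 5]
ROT      [-3, 5, 5, -6]

[-3, 5, 5, -6]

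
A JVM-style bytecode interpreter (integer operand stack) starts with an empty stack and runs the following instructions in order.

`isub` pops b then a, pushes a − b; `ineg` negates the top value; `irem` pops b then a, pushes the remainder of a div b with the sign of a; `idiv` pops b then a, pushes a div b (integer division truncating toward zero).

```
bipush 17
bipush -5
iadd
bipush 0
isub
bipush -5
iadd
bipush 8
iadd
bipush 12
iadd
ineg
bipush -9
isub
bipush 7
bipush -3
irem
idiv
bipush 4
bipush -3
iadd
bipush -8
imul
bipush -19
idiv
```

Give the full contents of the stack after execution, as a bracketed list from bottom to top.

bipush 17  → [17]
bipush -5  → [17, -5]
iadd       → [12]
bipush 0   → [12, 0]
isub       → [12]
bipush -5  → [12, -5]
iadd       → [7]
bipush 8   → [7, 8]
iadd       → [15]
bipush 12  → [15, 12]
iadd       → [27]
ineg       → [-27]
bipush -9  → [-27, -9]
isub       → [-18]
bipush 7   → [-18, 7]
bipush -3  → [-18, 7, -3]
irem       → [-18, 1]
idiv       → [-18]
bipush 4   → [-18, 4]
bipush -3  → [-18, 4, -3]
iadd       → [-18, 1]
bipush -8  → [-18, 1, -8]
imul       → [-18, -8]
bipush -19 → [-18, -8, -19]
idiv       → [-18, 0]

[-18, 0]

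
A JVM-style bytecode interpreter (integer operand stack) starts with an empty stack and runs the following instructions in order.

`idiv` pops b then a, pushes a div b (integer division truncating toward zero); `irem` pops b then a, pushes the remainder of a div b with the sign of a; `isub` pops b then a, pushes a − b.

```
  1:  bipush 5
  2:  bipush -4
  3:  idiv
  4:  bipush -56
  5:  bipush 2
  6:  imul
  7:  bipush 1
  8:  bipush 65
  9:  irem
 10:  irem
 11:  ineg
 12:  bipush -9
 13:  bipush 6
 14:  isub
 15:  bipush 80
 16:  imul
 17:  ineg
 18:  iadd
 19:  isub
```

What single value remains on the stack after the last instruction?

bipush 5    5
bipush -4   5 -4
idiv        -1
bipush -56  -1 -56
bipush 2    -1 -56 2
imul        -1 -112
bipush 1    -1 -112 1
bipush 65   -1 -112 1 65
irem        -1 -112 1
irem        -1 0
ineg        -1 0
bipush -9   -1 0 -9
bipush 6    -1 0 -9 6
isub        -1 0 -15
bipush 80   -1 0 -15 80
imul        -1 0 -1200
ineg        -1 0 1200
iadd        -1 1200
isub        -1201

-1201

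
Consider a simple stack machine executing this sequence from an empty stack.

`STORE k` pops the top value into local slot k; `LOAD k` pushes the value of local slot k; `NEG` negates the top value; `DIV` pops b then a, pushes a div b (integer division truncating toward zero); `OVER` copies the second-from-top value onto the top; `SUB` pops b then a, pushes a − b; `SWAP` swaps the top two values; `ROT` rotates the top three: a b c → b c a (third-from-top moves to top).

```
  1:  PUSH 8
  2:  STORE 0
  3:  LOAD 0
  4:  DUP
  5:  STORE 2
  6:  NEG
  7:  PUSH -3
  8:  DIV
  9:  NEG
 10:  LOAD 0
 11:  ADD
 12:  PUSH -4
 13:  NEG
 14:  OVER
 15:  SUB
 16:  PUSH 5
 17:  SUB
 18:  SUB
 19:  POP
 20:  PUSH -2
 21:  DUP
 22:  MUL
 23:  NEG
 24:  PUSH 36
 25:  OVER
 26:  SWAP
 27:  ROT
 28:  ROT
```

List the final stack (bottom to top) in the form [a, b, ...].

[36, -4, -4]

PUSH 8  → [8]
STORE 0 → []
LOAD 0  → [8]
DUP     → [8, 8]
STORE 2 → [8]
NEG     → [-8]
PUSH -3 → [-8, -3]
DIV     → [2]
NEG     → [-2]
LOAD 0  → [-2, 8]
ADD     → [6]
PUSH -4 → [6, -4]
NEG     → [6, 4]
OVER    → [6, 4, 6]
SUB     → [6, -2]
PUSH 5  → [6, -2, 5]
SUB     → [6, -7]
SUB     → [13]
POP     → []
PUSH -2 → [-2]
DUP     → [-2, -2]
MUL     → [4]
NEG     → [-4]
PUSH 36 → [-4, 36]
OVER    → [-4, 36, -4]
SWAP    → [-4, -4, 36]
ROT     → [-4, 36, -4]
ROT     → [36, -4, -4]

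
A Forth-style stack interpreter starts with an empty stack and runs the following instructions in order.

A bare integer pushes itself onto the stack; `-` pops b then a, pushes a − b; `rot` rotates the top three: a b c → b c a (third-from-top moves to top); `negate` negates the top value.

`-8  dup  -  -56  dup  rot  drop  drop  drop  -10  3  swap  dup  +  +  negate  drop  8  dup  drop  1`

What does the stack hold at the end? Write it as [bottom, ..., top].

[8, 1]

-8     : [-8]
dup    : [-8, -8]
-      : [0]
-56    : [0, -56]
dup    : [0, -56, -56]
rot    : [-56, -56, 0]
drop   : [-56, -56]
drop   : [-56]
drop   : []
-10    : [-10]
3      : [-10, 3]
swap   : [3, -10]
dup    : [3, -10, -10]
+      : [3, -20]
+      : [-17]
negate : [17]
drop   : []
8      : [8]
dup    : [8, 8]
drop   : [8]
1      : [8, 1]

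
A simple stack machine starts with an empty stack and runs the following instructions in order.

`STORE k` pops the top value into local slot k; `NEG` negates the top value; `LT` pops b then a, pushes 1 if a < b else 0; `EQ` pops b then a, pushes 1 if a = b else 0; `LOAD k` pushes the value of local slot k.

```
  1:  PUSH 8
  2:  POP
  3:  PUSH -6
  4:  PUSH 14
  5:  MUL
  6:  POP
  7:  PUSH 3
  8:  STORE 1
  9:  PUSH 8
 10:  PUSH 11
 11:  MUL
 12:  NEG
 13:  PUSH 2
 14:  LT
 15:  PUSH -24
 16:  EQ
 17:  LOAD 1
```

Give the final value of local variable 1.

3

PUSH 8   → 8
POP      → (empty)
PUSH -6  → -6
PUSH 14  → -6 14
MUL      → -84
POP      → (empty)
PUSH 3   → 3
STORE 1  → (empty)
PUSH 8   → 8
PUSH 11  → 8 11
MUL      → 88
NEG      → -88
PUSH 2   → -88 2
LT       → 1
PUSH -24 → 1 -24
EQ       → 0
LOAD 1   → 0 3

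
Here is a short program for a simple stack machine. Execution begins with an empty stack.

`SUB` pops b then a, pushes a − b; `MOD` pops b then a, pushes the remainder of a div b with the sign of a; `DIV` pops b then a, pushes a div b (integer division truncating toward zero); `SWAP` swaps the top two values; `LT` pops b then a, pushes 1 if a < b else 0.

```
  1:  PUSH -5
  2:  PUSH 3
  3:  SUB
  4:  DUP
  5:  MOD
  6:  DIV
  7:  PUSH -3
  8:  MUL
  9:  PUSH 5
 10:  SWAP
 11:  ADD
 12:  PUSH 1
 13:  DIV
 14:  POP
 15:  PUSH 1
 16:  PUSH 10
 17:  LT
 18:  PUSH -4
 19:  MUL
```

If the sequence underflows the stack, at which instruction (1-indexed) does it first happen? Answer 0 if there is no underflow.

PUSH -5 → [-5]
PUSH 3  → [-5, 3]
SUB     → [-8]
DUP     → [-8, -8]
MOD     → [0]
DIV  — needs 2 operands, stack has 1 → underflow

6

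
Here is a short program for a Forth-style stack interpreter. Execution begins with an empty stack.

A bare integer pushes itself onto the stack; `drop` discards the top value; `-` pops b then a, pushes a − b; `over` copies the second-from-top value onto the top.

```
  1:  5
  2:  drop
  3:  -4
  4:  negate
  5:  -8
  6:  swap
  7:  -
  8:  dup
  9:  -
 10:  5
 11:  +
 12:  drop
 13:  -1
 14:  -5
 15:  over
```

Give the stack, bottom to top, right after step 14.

5      : [5]
drop   : []
-4     : [-4]
negate : [4]
-8     : [4, -8]
swap   : [-8, 4]
-      : [-12]
dup    : [-12, -12]
-      : [0]
5      : [0, 5]
+      : [5]
drop   : []
-1     : [-1]
-5     : [-1, -5]

[-1, -5]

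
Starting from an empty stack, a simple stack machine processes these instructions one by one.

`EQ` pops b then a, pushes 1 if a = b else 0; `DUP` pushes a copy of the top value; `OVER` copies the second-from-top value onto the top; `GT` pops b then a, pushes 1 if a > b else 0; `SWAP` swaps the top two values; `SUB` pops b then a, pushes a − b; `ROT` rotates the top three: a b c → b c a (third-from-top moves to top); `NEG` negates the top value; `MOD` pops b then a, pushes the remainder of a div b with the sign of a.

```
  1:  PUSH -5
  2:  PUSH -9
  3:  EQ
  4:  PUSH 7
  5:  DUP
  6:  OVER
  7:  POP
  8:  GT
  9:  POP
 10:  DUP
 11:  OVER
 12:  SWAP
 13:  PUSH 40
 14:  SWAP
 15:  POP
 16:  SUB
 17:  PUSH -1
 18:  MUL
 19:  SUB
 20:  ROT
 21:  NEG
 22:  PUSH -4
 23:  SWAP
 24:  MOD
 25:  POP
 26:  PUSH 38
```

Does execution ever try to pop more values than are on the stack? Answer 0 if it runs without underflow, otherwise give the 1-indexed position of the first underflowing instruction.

PUSH -5 → [-5]
PUSH -9 → [-5, -9]
EQ      → [0]
PUSH 7  → [0, 7]
DUP     → [0, 7, 7]
OVER    → [0, 7, 7, 7]
POP     → [0, 7, 7]
GT      → [0, 0]
POP     → [0]
DUP     → [0, 0]
OVER    → [0, 0, 0]
SWAP    → [0, 0, 0]
PUSH 40 → [0, 0, 0, 40]
SWAP    → [0, 0, 40, 0]
POP     → [0, 0, 40]
SUB     → [0, -40]
PUSH -1 → [0, -40, -1]
MUL     → [0, 40]
SUB     → [-40]
ROT  — needs 3 operands, stack has 1 → underflow

20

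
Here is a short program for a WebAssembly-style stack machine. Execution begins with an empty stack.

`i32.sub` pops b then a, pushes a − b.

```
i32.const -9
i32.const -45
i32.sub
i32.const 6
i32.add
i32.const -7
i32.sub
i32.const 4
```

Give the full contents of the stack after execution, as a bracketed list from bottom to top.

i32.const -9  → -9
i32.const -45 → -9 -45
i32.sub       → 36
i32.const 6   → 36 6
i32.add       → 42
i32.const -7  → 42 -7
i32.sub       → 49
i32.const 4   → 49 4

[49, 4]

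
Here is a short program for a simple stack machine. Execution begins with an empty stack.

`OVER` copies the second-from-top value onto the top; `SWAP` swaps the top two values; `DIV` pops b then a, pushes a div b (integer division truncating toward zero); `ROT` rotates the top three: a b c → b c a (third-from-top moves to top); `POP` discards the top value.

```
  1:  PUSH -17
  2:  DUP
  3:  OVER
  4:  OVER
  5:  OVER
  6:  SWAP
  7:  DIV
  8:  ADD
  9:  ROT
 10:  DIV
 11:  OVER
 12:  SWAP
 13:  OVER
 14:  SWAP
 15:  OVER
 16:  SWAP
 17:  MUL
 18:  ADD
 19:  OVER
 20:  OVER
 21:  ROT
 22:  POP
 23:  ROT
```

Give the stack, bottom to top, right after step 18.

PUSH -17 → -17
DUP      → -17 -17
OVER     → -17 -17 -17
OVER     → -17 -17 -17 -17
OVER     → -17 -17 -17 -17 -17
SWAP     → -17 -17 -17 -17 -17
DIV      → -17 -17 -17 1
ADD      → -17 -17 -16
ROT      → -17 -16 -17
DIV      → -17 0
OVER     → -17 0 -17
SWAP     → -17 -17 0
OVER     → -17 -17 0 -17
SWAP     → -17 -17 -17 0
OVER     → -17 -17 -17 0 -17
SWAP     → -17 -17 -17 -17 0
MUL      → -17 -17 -17 0
ADD      → -17 -17 -17

[-17, -17, -17]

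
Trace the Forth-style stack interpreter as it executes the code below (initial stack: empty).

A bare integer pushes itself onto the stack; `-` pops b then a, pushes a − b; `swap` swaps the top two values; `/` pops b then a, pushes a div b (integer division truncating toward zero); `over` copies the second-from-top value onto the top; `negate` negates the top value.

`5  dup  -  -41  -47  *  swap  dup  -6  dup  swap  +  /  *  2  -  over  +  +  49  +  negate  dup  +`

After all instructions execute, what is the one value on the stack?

5      → [5]
dup    → [5, 5]
-      → [0]
-41    → [0, -41]
-47    → [0, -41, -47]
*      → [0, 1927]
swap   → [1927, 0]
dup    → [1927, 0, 0]
-6     → [1927, 0, 0, -6]
dup    → [1927, 0, 0, -6, -6]
swap   → [1927, 0, 0, -6, -6]
+      → [1927, 0, 0, -12]
/      → [1927, 0, 0]
*      → [1927, 0]
2      → [1927, 0, 2]
-      → [1927, -2]
over   → [1927, -2, 1927]
+      → [1927, 1925]
+      → [3852]
49     → [3852, 49]
+      → [3901]
negate → [-3901]
dup    → [-3901, -3901]
+      → [-7802]

-7802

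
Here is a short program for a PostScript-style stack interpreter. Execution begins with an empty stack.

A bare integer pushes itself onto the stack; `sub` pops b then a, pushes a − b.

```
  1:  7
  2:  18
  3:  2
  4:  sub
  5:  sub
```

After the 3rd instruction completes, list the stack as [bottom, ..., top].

[7, 18, 2]

7  -> [7]
18 -> [7, 18]
2  -> [7, 18, 2]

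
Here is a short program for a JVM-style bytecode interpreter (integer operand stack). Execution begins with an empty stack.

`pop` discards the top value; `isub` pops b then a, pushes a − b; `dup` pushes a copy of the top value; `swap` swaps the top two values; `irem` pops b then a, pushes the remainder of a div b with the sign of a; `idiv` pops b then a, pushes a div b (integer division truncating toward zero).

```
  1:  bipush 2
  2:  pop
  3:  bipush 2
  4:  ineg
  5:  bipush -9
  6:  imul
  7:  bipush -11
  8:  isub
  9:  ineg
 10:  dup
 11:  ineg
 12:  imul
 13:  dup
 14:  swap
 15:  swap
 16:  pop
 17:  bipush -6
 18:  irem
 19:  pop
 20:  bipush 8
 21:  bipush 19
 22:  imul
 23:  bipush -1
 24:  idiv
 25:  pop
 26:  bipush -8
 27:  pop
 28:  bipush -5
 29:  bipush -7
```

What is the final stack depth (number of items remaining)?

2

bipush 2   : 2
pop        : (empty)
bipush 2   : 2
ineg       : -2
bipush -9  : -2 -9
imul       : 18
bipush -11 : 18 -11
isub       : 29
ineg       : -29
dup        : -29 -29
ineg       : -29 29
imul       : -841
dup        : -841 -841
swap       : -841 -841
swap       : -841 -841
pop        : -841
bipush -6  : -841 -6
irem       : -1
pop        : (empty)
bipush 8   : 8
bipush 19  : 8 19
imul       : 152
bipush -1  : 152 -1
idiv       : -152
pop        : (empty)
bipush -8  : -8
pop        : (empty)
bipush -5  : -5
bipush -7  : -5 -7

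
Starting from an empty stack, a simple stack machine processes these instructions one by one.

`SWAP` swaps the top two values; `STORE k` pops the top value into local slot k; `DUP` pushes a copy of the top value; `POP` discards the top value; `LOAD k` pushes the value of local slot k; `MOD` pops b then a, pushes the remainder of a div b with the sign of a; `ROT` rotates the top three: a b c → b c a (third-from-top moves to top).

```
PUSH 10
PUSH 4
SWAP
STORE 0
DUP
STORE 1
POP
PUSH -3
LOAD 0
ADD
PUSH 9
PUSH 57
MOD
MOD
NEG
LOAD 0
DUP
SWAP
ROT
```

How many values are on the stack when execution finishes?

PUSH 10 -> 10
PUSH 4  -> 10 4
SWAP    -> 4 10
STORE 0 -> 4
DUP     -> 4 4
STORE 1 -> 4
POP     -> (empty)
PUSH -3 -> -3
LOAD 0  -> -3 10
ADD     -> 7
PUSH 9  -> 7 9
PUSH 57 -> 7 9 57
MOD     -> 7 9
MOD     -> 7
NEG     -> -7
LOAD 0  -> -7 10
DUP     -> -7 10 10
SWAP    -> -7 10 10
ROT     -> 10 10 -7

3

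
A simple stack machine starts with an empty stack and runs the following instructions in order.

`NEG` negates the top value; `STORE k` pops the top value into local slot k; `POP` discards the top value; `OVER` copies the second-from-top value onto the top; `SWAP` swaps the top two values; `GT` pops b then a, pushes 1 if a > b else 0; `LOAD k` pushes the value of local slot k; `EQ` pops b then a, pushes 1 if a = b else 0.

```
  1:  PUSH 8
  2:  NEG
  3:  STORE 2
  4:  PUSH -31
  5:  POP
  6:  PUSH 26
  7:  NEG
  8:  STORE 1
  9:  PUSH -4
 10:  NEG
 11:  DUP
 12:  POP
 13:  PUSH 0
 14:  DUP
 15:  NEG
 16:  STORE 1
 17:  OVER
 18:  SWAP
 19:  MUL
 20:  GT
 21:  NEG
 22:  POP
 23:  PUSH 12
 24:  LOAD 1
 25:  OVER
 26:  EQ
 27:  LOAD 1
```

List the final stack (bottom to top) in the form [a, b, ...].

PUSH 8   : [8]
NEG      : [-8]
STORE 2  : []
PUSH -31 : [-31]
POP      : []
PUSH 26  : [26]
NEG      : [-26]
STORE 1  : []
PUSH -4  : [-4]
NEG      : [4]
DUP      : [4, 4]
POP      : [4]
PUSH 0   : [4, 0]
DUP      : [4, 0, 0]
NEG      : [4, 0, 0]
STORE 1  : [4, 0]
OVER     : [4, 0, 4]
SWAP     : [4, 4, 0]
MUL      : [4, 0]
GT       : [1]
NEG      : [-1]
POP      : []
PUSH 12  : [12]
LOAD 1   : [12, 0]
OVER     : [12, 0, 12]
EQ       : [12, 0]
LOAD 1   : [12, 0, 0]

[12, 0, 0]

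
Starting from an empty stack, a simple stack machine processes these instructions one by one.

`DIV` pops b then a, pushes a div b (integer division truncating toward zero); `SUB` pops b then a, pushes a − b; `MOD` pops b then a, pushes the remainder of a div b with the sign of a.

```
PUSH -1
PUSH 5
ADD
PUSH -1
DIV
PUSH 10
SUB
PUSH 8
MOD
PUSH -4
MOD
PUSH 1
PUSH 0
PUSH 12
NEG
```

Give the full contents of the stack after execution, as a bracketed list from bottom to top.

[-2, 1, 0, -12]

PUSH -1 -> [-1]
PUSH 5  -> [-1, 5]
ADD     -> [4]
PUSH -1 -> [4, -1]
DIV     -> [-4]
PUSH 10 -> [-4, 10]
SUB     -> [-14]
PUSH 8  -> [-14, 8]
MOD     -> [-6]
PUSH -4 -> [-6, -4]
MOD     -> [-2]
PUSH 1  -> [-2, 1]
PUSH 0  -> [-2, 1, 0]
PUSH 12 -> [-2, 1, 0, 12]
NEG     -> [-2, 1, 0, -12]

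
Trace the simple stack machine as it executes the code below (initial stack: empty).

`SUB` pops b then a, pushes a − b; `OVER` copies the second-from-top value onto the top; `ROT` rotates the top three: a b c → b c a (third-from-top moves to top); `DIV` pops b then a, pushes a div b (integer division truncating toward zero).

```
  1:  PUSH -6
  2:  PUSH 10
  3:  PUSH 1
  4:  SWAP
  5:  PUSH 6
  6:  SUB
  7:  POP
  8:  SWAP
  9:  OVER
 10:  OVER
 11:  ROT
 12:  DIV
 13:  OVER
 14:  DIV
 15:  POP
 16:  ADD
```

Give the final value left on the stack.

PUSH -6  [-6]
PUSH 10  [-6, 10]
PUSH 1   [-6, 10, 1]
SWAP     [-6, 1, 10]
PUSH 6   [-6, 1, 10, 6]
SUB      [-6, 1, 4]
POP      [-6, 1]
SWAP     [1, -6]
OVER     [1, -6, 1]
OVER     [1, -6, 1, -6]
ROT      [1, 1, -6, -6]
DIV      [1, 1, 1]
OVER     [1, 1, 1, 1]
DIV      [1, 1, 1]
POP      [1, 1]
ADD      [2]

2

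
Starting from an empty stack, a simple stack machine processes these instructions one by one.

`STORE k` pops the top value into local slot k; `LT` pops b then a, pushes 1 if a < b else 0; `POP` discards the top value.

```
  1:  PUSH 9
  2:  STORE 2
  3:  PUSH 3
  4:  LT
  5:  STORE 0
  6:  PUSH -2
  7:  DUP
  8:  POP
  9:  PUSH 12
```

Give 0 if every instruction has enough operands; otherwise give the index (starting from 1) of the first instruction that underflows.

PUSH 9  : [9]
STORE 2 : []
PUSH 3  : [3]
LT  — needs 2 operands, stack has 1 → underflow

4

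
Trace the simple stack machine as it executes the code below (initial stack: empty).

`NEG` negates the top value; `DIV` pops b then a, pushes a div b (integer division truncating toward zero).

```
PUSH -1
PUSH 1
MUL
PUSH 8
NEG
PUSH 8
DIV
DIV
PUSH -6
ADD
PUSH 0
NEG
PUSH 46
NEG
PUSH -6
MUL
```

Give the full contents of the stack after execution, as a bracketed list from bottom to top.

PUSH -1  -1
PUSH 1   -1 1
MUL      -1
PUSH 8   -1 8
NEG      -1 -8
PUSH 8   -1 -8 8
DIV      -1 -1
DIV      1
PUSH -6  1 -6
ADD      -5
PUSH 0   -5 0
NEG      -5 0
PUSH 46  -5 0 46
NEG      -5 0 -46
PUSH -6  -5 0 -46 -6
MUL      -5 0 276

[-5, 0, 276]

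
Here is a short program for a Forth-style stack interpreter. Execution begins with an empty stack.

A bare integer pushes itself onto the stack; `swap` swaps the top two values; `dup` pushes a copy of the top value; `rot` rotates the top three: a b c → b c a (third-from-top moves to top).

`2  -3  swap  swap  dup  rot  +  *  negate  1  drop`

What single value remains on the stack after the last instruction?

-3

2      : 2
-3     : 2 -3
swap   : -3 2
swap   : 2 -3
dup    : 2 -3 -3
rot    : -3 -3 2
+      : -3 -1
*      : 3
negate : -3
1      : -3 1
drop   : -3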